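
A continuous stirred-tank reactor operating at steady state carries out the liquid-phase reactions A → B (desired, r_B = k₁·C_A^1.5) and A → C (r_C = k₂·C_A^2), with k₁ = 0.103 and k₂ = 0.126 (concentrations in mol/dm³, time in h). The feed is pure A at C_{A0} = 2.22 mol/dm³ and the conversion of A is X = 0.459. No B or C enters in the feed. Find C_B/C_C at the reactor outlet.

Exit C_A = C_{A0}(1−X) = 2.22×0.541 = 1.201 mol/dm³.
Rates in a CSTR are evaluated at the outlet concentration: r_B = 0.103×1.201^1.5 = 0.1356, r_C = 0.126×1.201^2 = 0.1817.
Overall selectivity = C_B/C_C = r_Bτ/(r_Cτ) = r_B/r_C = 0.746.

0.746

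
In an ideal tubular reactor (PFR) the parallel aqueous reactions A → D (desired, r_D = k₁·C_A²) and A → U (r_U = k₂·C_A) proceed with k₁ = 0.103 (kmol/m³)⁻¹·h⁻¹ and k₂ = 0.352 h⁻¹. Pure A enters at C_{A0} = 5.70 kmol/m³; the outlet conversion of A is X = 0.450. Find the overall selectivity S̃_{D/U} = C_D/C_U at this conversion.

1.27

C_A = C_{A0}(1−X) = 3.135 kmol/m³.
Along a PFR/batch, dC_U/dC_A = −r_U/(r_D+r_U) = −k₂/(k₂+k₁·C_A).
Integrating from C_{A0} to C_A: C_U = (0.352/0.103)·ln[(0.352+0.103·5.70)/(0.352+0.103·3.14)] = 3.417·ln(0.9391/0.6749) = 1.129 kmol/m³.
Then C_D = (C_{A0}−C_A) − C_U = 2.565 − 1.129 = 1.436 kmol/m³.
S̃_{D/U} = C_D/C_U = 1.436/1.129 = 1.27.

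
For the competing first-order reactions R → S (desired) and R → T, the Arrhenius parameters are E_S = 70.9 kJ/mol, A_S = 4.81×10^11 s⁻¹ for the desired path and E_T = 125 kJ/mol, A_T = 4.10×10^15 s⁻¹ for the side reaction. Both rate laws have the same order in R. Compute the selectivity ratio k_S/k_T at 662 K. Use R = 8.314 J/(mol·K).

Since both paths have the same order in R, the concentration cancels and S_{S/T} = k_S/k_T = (A_S/A_T)·exp[(E_T−E_S)/(RT)].
(E_T−E_S)/(RT) = (125−70.9)×10³/(8.314×662) = 54100/5504 = 9.829.
k_S/k_T = (4.81×10^11/4.10×10^15)·exp(9.829) = 1.173×10^-4 × 18573 = 2.18.
Since E_S < E_T, lowering the temperature improves selectivity toward S.

2.18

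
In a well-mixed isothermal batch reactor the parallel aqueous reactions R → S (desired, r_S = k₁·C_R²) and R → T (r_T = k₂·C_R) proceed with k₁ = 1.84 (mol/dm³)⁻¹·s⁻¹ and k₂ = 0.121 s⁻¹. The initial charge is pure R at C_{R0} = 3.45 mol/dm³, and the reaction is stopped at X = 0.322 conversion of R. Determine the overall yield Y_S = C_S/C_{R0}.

C_R = C_{R0}(1−X) = 2.339 mol/dm³.
Along a PFR/batch, dC_T/dC_R = −r_T/(r_S+r_T) = −k₂/(k₂+k₁·C_R).
Integrating from C_{R0} to C_R: C_T = (0.121/1.84)·ln[(0.121+1.84·3.45)/(0.121+1.84·2.34)] = 0.06576·ln(6.469/4.425) = 0.02497 mol/dm³.
Then C_S = (C_{R0}−C_R) − C_T = 1.111 − 0.02497 = 1.086 mol/dm³.
Y_S = C_S/C_{R0} = 1.086/3.45 = 0.315.

0.315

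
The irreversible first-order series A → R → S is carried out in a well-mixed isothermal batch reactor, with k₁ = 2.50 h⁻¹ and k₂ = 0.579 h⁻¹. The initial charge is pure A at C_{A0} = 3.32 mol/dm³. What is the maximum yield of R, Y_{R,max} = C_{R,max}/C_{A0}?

0.643

At the optimum, C_{R,max}/C_{A0} = (k₁/k₂)^[k₂/(k₂−k₁)].
= (2.50/0.579)^(0.579/(0.579−2.50)) = (4.318)^(-0.3014) = 0.6435.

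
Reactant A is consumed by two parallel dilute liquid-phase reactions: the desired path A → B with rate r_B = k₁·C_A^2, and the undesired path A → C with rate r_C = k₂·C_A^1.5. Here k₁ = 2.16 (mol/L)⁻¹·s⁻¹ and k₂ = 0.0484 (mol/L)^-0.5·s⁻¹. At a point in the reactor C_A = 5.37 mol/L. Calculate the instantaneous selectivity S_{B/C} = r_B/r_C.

103

S_{B/C} = r_B/r_C = (k₁·C_A^2)/(k₂·C_A^1.5) = (k₁/k₂)·C_A^0.5.
= (2.16×5.370^2) / (0.0484×5.370^1.5) = 62.29/0.6023 = 103.
Since the desired path is higher order in A, keeping C_A high (PFR or concentrated feed) favours B.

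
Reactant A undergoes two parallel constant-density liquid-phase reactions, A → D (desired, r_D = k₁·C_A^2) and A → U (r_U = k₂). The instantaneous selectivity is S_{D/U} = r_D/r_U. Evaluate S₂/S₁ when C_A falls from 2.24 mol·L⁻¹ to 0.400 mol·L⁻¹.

0.0319

S_{D/U} = (k₁/k₂)·C_A^2, so S₂/S₁ = (C_{A,2}/C_{A,1})^2.
= (0.400/2.24)^2 = (0.1786)^2 = 0.0319.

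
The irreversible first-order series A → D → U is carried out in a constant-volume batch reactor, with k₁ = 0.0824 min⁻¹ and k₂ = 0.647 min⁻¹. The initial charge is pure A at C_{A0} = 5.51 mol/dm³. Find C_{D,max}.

At the optimum, C_{D,max}/C_{A0} = (k₁/k₂)^[k₂/(k₂−k₁)].
= (0.0824/0.647)^(0.647/(0.647−0.0824)) = (0.1274)^(1.146) = 0.09428.
C_{D,max} = 0.09428×5.51 = 0.519 mol/dm³.

0.519 mol/dm³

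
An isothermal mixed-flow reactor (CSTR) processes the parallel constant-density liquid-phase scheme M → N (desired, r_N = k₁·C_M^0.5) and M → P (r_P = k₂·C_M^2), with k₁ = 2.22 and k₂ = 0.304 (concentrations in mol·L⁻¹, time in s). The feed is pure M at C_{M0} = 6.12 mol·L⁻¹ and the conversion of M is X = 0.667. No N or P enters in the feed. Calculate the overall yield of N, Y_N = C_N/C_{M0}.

Exit C_M = C_{M0}(1−X) = 6.12×0.333 = 2.038 mol·L⁻¹.
In a CSTR the entire volume is at exit conditions, so r_N = 2.22×2.038^0.5 = 3.169 and r_P = 0.304×2.038^2 = 1.263.
Fraction of consumed M going to N: r_N/(r_N+r_P) = 0.7151.
C_N = 0.7151·C_{M0}·X = 0.7151×6.12×0.667 = 2.92 mol·L⁻¹; Y_N = C_N/C_{M0} = 0.477.

0.477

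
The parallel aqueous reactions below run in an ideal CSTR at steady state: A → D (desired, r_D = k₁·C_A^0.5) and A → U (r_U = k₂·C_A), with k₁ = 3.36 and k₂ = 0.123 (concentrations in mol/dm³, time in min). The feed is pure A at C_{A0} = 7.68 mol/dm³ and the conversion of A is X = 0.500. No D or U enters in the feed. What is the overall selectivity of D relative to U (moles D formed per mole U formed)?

13.9

Exit C_A = C_{A0}(1−X) = 7.68×0.500 = 3.840 mol/dm³.
Rates in a CSTR are evaluated at the outlet concentration: r_D = 3.36×3.840^0.5 = 6.584, r_U = 0.123×3.840 = 0.4723.
Overall selectivity = C_D/C_U = r_Dτ/(r_Uτ) = r_D/r_U = 13.9.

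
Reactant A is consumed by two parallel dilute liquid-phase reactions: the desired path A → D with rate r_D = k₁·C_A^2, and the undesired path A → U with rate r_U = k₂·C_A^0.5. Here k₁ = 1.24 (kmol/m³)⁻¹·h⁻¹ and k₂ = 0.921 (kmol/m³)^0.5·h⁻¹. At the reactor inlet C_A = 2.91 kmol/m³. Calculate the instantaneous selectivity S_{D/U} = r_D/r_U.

6.68

S_{D/U} = r_D/r_U = (k₁·C_A^2)/(k₂·C_A^0.5) = (k₁/k₂)·C_A^1.5.
= (1.24×2.910^2) / (0.921×2.910^0.5) = 10.50/1.571 = 6.68.
Since the desired path is higher order in A, keeping C_A high (PFR or concentrated feed) favours D.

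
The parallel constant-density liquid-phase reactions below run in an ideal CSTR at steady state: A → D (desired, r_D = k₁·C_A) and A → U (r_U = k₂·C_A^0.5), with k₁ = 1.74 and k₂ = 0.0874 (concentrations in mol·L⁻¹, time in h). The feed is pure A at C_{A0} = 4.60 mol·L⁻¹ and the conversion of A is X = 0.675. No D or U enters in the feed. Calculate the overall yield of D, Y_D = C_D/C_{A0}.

Exit C_A = C_{A0}(1−X) = 4.60×0.325 = 1.495 mol·L⁻¹.
Rates in a CSTR are evaluated at the outlet concentration: r_D = 1.74×1.495 = 2.601, r_U = 0.0874×1.495^0.5 = 0.1069.
Fraction of consumed A going to D: r_D/(r_D+r_U) = 0.9605.
C_D = 0.9605·C_{A0}·X = 0.9605×4.60×0.675 = 2.98 mol·L⁻¹; Y_D = C_D/C_{A0} = 0.648.

0.648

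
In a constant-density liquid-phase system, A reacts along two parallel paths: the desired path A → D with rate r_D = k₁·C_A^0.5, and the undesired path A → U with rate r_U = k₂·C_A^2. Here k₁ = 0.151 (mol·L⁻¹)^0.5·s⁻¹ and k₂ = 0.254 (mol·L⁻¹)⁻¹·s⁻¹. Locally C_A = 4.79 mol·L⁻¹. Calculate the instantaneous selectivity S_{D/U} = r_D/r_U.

0.0567

S_{D/U} = r_D/r_U = (k₁·C_A^0.5)/(k₂·C_A^2) = (k₁/k₂)·C_A^-1.5.
= (0.151×4.790^0.5) / (0.254×4.790^2) = 0.3305/5.828 = 0.0567.
The undesired path is higher order in A, so low C_A (CSTR or dilute feed) favours D.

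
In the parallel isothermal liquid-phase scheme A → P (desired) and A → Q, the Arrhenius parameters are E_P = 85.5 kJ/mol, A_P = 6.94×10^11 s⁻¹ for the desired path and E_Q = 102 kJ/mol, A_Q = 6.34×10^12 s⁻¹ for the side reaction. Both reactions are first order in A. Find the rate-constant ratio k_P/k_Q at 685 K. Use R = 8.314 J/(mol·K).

With equal orders, S_{P/Q} = k_P/k_Q = (A_P/A_Q)·exp[(E_Q−E_P)/(RT)].
(E_Q−E_P)/(RT) = (102−85.5)×10³/(8.314×685) = 16500/5695 = 2.897.
k_P/k_Q = (6.94×10^11/6.34×10^12)·exp(2.897) = 0.1095 × 18.12 = 1.98.
Since E_P < E_Q, lowering the temperature improves selectivity toward P.

1.98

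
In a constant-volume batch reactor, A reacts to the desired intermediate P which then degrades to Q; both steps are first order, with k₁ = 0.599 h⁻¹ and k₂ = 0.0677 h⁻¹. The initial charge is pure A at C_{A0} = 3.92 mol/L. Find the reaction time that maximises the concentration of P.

The intermediate peaks when r₁ = r₂, i.e. k₁e^(−k₁t) = k₂e^(−k₂t), giving t_opt = ln(k₂/k₁)/(k₂−k₁).
= ln(0.0677/0.599)/(0.0677−0.599) = ln(0.1130)/-0.5313 = -2.180/-0.5313 = 4.10 h.

4.10 h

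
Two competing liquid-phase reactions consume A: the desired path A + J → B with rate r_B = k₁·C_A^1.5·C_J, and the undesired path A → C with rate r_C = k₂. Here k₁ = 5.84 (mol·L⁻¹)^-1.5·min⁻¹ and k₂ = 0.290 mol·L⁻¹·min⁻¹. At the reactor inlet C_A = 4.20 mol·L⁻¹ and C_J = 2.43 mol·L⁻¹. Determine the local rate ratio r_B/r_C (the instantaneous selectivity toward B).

421

S_{B/C} = r_B/r_C = (k₁·C_A^1.5·C_J)/(k₂) = (k₁/k₂)·C_A^1.5·C_J.
= (5.84×4.200^1.5×2.430) / (0.290) = 122.1/0.2900 = 421.
Since the desired path is higher order in A, keeping C_A high (PFR or concentrated feed) favours B.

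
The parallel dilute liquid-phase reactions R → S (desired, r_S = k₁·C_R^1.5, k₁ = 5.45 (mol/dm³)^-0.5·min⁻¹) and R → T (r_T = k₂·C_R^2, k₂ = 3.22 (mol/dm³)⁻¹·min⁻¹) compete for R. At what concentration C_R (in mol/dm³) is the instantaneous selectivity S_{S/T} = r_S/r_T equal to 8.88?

S_{S/T} = (k₁/k₂)·C_R^-0.5 ⇒ C_R = (S·k₂/k₁)^(-2).
= (8.88×3.22/5.45)^(-2) = (5.247)^(-2) = 0.0363 mol/dm³.

0.0363 mol/dm³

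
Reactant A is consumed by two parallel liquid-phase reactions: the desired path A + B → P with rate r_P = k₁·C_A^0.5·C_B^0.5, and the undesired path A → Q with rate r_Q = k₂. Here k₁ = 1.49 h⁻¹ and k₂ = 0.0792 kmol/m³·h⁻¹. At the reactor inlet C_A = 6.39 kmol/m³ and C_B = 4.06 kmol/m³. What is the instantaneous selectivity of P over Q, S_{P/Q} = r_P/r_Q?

S_{P/Q} = r_P/r_Q = (k₁·C_A^0.5·C_B^0.5)/(k₂) = (k₁/k₂)·C_A^0.5·C_B^0.5.
= (1.49×6.390^0.5×4.060^0.5) / (0.0792) = 7.589/0.07920 = 95.8.

95.8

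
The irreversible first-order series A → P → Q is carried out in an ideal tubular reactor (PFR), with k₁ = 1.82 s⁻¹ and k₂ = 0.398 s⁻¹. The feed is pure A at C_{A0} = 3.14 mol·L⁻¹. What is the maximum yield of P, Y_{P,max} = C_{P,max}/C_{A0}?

At the optimum, C_{P,max}/C_{A0} = (k₁/k₂)^[k₂/(k₂−k₁)].
= (1.82/0.398)^(0.398/(0.398−1.82)) = (4.573)^(-0.2799) = 0.6535.

0.653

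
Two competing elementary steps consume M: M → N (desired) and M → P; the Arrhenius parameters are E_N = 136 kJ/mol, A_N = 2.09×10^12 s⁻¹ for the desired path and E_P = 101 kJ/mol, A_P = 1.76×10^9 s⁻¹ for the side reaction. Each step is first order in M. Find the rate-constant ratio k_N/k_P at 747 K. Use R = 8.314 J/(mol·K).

4.24

k_N/k_P = (A_N/A_P)·exp[−(E_N−E_P)/(RT)] = (A_N/A_P)·exp[(E_P−E_N)/(RT)].
(E_P−E_N)/(RT) = (101−136)×10³/(8.314×747) = -35000/6211 = -5.636.
k_N/k_P = (2.09×10^12/1.76×10^9)·exp(-5.636) = 1188 × 0.003569 = 4.24.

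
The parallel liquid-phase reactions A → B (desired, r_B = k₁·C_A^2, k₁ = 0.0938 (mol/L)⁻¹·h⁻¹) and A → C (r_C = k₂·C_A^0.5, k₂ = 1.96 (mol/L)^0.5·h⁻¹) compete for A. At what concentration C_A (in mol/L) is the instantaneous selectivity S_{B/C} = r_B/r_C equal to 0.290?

3.32 mol/L

S_{B/C} = (k₁/k₂)·C_A^1.5 ⇒ C_A = (S·k₂/k₁)^(1/1.5).
= (0.290×1.96/0.0938)^(0.6667) = (6.060)^(0.6667) = 3.32 mol/L.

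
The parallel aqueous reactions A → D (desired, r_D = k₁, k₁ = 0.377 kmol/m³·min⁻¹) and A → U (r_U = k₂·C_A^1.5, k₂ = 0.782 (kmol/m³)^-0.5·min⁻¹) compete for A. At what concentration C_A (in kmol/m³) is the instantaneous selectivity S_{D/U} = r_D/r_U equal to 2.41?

0.342 kmol/m³

S_{D/U} = (k₁/k₂)·C_A^-1.5 ⇒ C_A = (S·k₂/k₁)^(1/(-1.5)).
= (2.41×0.782/0.377)^(-0.6667) = (4.999)^(-0.6667) = 0.342 kmol/m³.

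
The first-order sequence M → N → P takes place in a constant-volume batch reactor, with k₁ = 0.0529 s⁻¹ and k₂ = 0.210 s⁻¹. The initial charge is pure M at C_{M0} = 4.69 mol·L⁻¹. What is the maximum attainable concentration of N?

At the optimum, C_{N,max}/C_{M0} = (k₁/k₂)^[k₂/(k₂−k₁)].
= (0.0529/0.210)^(0.210/(0.210−0.0529)) = (0.2519)^(1.337) = 0.1583.
C_{N,max} = 0.1583×4.69 = 0.743 mol·L⁻¹.

0.743 mol·L⁻¹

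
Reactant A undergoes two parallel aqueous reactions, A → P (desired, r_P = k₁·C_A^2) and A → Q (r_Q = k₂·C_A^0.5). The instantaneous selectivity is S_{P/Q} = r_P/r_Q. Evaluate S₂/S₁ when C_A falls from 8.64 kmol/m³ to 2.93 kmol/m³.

0.197

S_{P/Q} = (k₁/k₂)·C_A^1.5, so S₂/S₁ = (C_{A,2}/C_{A,1})^1.5.
= (2.93/8.64)^1.5 = (0.3391)^1.5 = 0.197.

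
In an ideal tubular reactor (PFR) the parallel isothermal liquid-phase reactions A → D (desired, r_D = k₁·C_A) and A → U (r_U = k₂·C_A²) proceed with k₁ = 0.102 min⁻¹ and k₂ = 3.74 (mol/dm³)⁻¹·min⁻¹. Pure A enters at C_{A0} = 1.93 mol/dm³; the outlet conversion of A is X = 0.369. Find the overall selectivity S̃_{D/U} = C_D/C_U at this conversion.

C_A = C_{A0}(1−X) = 1.218 mol/dm³.
Along a PFR/batch, dC_D/dC_A = −r_D/(r_D+r_U) = −k₁/(k₁+k₂·C_A).
Integrating from C_{A0} to C_A: C_D = (0.102/3.74)·ln[(0.102+3.74·1.93)/(0.102+3.74·1.22)] = 0.02727·ln(7.320/4.657) = 0.01234 mol/dm³.
C_U = (C_{A0}−C_A)−C_D = 0.6998 mol/dm³; S̃_{D/U} = 0.01234/0.6998 = 0.0176.

0.0176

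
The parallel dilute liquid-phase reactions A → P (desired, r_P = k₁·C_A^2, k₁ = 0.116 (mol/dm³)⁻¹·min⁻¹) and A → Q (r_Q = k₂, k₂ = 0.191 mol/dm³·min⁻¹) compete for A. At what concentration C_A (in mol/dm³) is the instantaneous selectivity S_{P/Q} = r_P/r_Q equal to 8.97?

S_{P/Q} = (k₁/k₂)·C_A^2 ⇒ C_A = (S·k₂/k₁)^(0.5).
= (8.97×0.191/0.116)^(0.5) = (14.77)^(0.5) = 3.84 mol/dm³.

3.84 mol/dm³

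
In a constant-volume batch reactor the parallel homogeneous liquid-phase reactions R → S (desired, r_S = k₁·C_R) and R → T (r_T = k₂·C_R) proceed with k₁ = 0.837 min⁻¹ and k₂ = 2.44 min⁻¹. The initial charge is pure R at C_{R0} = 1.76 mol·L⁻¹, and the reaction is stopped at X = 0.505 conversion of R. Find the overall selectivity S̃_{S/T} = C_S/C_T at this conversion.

0.343

C_R = C_{R0}(1−X) = 0.8712 mol·L⁻¹.
Both paths are first order in R, so the instantaneous fraction to S is constant: dC_S/d(−C_R) = k₁/(k₁+k₂) = 0.2554.
C_S = 0.2554·(C_{R0}−C_R) = 0.2554×0.8888 = 0.227 mol·L⁻¹.
C_T = (C_{R0}−C_R)−C_S = 0.6618 mol·L⁻¹; S̃_{S/T} = 0.2270/0.6618 = 0.343.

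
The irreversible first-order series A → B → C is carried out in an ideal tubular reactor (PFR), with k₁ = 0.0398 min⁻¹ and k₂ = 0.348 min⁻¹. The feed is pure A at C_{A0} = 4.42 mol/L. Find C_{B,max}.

0.382 mol/L

For a first-order series the maximum intermediate yield is C_{B,max}/C_{A0} = (k₁/k₂)^[k₂/(k₂−k₁)].
= (0.0398/0.348)^(0.348/(0.348−0.0398)) = (0.1144)^(1.129) = 0.08644.
C_{B,max} = 0.08644×4.42 = 0.382 mol/L.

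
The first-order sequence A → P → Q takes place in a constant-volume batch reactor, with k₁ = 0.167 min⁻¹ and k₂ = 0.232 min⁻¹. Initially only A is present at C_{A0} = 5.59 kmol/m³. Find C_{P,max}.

At the optimum, C_{P,max}/C_{A0} = (k₁/k₂)^[k₂/(k₂−k₁)].
= (0.167/0.232)^(0.232/(0.232−0.167)) = (0.7198)^(3.569) = 0.3093.
C_{P,max} = 0.3093×5.59 = 1.73 kmol/m³.

1.73 kmol/m³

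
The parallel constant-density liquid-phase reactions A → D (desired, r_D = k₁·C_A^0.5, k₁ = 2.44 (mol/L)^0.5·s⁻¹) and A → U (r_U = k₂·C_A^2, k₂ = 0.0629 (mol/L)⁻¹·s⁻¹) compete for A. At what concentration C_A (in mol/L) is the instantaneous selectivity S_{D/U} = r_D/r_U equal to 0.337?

S_{D/U} = (k₁/k₂)·C_A^-1.5 ⇒ C_A = (S·k₂/k₁)^(1/(-1.5)).
= (0.337×0.0629/2.44)^(-0.6667) = (0.008687)^(-0.6667) = 23.7 mol/L.

23.7 mol/L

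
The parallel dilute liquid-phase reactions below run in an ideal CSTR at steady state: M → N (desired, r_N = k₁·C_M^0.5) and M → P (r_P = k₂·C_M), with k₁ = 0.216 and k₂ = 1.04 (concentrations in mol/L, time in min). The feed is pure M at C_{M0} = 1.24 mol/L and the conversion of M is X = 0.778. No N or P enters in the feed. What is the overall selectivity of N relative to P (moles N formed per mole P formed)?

0.396

Exit C_M = C_{M0}(1−X) = 1.24×0.222 = 0.2753 mol/L.
Rates in a CSTR are evaluated at the outlet concentration: r_N = 0.216×0.2753^0.5 = 0.1133, r_P = 1.04×0.2753 = 0.2863.
Overall selectivity = C_N/C_P = r_Nτ/(r_Pτ) = r_N/r_P = 0.396.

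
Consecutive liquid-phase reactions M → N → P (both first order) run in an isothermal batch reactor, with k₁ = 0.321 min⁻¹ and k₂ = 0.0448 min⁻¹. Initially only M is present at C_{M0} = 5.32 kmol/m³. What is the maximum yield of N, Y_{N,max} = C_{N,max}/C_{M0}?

Evaluating C_N at t_opt = ln(k₂/k₁)/(k₂−k₁) gives C_{N,max}/C_{M0} = (k₁/k₂)^[k₂/(k₂−k₁)].
= (0.321/0.0448)^(0.0448/(0.0448−0.321)) = (7.165)^(-0.1622) = 0.7266.

0.727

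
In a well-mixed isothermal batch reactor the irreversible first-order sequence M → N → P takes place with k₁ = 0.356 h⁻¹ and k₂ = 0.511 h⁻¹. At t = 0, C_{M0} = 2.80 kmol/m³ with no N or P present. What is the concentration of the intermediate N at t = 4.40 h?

0.664 kmol/m³

For first-order series with pure M initially, C_N(t) = k₁C_{M0}/(k₂−k₁)·(e^(−k₁t) − e^(−k₂t)).
e^(−k₁t) = e^(−0.356×4.40) = e^(−1.566) = 0.2088; e^(−k₂t) = e^(−2.248) = 0.1056.
C_N = 0.356×2.80/(0.511−0.356) × (0.2088−0.1056) = 6.431×0.1032 = 0.6639 kmol/m³.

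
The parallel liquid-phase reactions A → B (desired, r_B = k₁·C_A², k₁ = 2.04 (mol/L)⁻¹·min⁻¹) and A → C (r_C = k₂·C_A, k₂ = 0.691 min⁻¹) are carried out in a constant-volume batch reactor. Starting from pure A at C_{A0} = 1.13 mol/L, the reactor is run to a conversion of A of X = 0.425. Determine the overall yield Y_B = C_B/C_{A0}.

0.306

C_A = C_{A0}(1−X) = 0.6497 mol/L.
Along a PFR/batch, dC_C/dC_A = −r_C/(r_B+r_C) = −k₂/(k₂+k₁·C_A).
Integrating from C_{A0} to C_A: C_C = (0.691/2.04)·ln[(0.691+2.04·1.13)/(0.691+2.04·0.650)] = 0.3387·ln(2.996/2.016) = 0.1341 mol/L.
Then C_B = (C_{A0}−C_A) − C_C = 0.4802 − 0.1341 = 0.3461 mol/L.
Y_B = C_B/C_{A0} = 0.3461/1.13 = 0.306.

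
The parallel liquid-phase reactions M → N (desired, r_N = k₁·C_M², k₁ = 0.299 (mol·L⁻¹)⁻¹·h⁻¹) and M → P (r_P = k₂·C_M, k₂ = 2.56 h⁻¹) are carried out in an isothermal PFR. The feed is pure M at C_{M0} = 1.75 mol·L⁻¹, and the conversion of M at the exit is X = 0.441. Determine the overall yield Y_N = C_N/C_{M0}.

C_M = C_{M0}(1−X) = 0.9782 mol·L⁻¹.
Along a PFR/batch, dC_P/dC_M = −r_P/(r_N+r_P) = −k₂/(k₂+k₁·C_M).
Integrating from C_{M0} to C_M: C_P = (2.56/0.299)·ln[(2.56+0.299·1.75)/(2.56+0.299·0.978)] = 8.562·ln(3.083/2.852) = 0.6660 mol·L⁻¹.
Then C_N = (C_{M0}−C_M) − C_P = 0.7718 − 0.6660 = 0.1057 mol·L⁻¹.
Y_N = C_N/C_{M0} = 0.1057/1.75 = 0.0604.

0.0604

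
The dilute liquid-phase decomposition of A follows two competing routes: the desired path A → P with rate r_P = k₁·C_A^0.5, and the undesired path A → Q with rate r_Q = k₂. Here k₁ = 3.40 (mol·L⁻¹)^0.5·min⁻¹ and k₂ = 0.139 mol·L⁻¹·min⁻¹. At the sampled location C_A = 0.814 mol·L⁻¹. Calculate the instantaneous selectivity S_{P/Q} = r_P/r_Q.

22.1

S_{P/Q} = r_P/r_Q = (k₁·C_A^0.5)/(k₂) = (k₁/k₂)·C_A^0.5.
= (3.40×0.8140^0.5) / (0.139) = 3.068/0.1390 = 22.1.
Since the desired path is higher order in A, keeping C_A high (PFR or concentrated feed) favours P.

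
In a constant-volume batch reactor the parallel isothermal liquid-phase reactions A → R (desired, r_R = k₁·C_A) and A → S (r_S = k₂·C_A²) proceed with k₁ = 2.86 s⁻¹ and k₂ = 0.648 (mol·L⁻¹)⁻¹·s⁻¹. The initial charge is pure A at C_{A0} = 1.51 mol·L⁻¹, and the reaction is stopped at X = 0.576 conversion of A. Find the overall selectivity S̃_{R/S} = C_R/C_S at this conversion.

4.15

C_A = C_{A0}(1−X) = 0.6402 mol·L⁻¹.
Along a PFR/batch, dC_R/dC_A = −r_R/(r_R+r_S) = −k₁/(k₁+k₂·C_A).
Integrating from C_{A0} to C_A: C_R = (2.86/0.648)·ln[(2.86+0.648·1.51)/(2.86+0.648·0.640)] = 4.414·ln(3.838/3.275) = 0.7009 mol·L⁻¹.
C_S = (C_{A0}−C_A)−C_R = 0.1689 mol·L⁻¹; S̃_{R/S} = 0.7009/0.1689 = 4.15.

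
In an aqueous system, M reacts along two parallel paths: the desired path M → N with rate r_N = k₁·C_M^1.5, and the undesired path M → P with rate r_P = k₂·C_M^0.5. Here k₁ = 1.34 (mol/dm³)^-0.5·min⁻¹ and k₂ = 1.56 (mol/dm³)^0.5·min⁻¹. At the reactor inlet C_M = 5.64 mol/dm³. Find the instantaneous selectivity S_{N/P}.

S_{N/P} = r_N/r_P = (k₁·C_M^1.5)/(k₂·C_M^0.5) = (k₁/k₂)·C_M.
= (1.34×5.640^1.5) / (1.56×5.640^0.5) = 17.95/3.705 = 4.84.
Since the desired path is higher order in M, keeping C_M high (PFR or concentrated feed) favours N.

4.84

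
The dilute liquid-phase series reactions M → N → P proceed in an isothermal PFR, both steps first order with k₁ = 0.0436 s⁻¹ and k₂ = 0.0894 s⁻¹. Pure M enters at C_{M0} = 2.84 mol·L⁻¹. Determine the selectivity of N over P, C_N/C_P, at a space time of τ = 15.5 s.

1.00

Solving the coupled first-order balances gives C_N(τ) = [k₁/(k₂−k₁)]·C_{M0}·(e^(−k₁τ) − e^(−k₂τ)).
e^(−k₁τ) = e^(−0.0436×15.5) = e^(−0.6758) = 0.5087; e^(−k₂τ) = e^(−1.386) = 0.2501.
C_N = 0.0436×2.84/(0.0894−0.0436) × (0.5087−0.2501) = 2.704×0.2586 = 0.6991 mol·L⁻¹.
C_M = C_{M0}e^(−k₁τ) = 1.445 mol·L⁻¹, so C_P = C_{M0}−C_M−C_N = 0.6960 mol·L⁻¹; C_N/C_P = 1.00.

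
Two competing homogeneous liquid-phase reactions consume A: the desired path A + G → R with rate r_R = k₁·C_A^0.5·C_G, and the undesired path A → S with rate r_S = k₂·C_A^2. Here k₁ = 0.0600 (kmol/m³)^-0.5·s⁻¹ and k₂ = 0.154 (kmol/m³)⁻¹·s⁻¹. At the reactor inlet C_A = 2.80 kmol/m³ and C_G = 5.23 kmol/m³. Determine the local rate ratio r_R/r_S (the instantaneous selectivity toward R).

S_{R/S} = r_R/r_S = (k₁·C_A^0.5·C_G)/(k₂·C_A^2) = (k₁/k₂)·C_A^-1.5·C_G.
= (0.0600×2.800^0.5×5.230) / (0.154×2.800^2) = 0.5251/1.207 = 0.435.

0.435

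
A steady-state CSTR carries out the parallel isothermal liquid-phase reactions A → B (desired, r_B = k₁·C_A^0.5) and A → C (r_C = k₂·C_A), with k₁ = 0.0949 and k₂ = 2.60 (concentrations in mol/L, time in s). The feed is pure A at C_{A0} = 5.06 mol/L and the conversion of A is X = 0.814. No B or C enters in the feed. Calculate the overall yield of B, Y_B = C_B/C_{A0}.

Exit C_A = C_{A0}(1−X) = 5.06×0.186 = 0.9412 mol/L.
Rates in a CSTR are evaluated at the outlet concentration: r_B = 0.0949×0.9412^0.5 = 0.09207, r_C = 2.60×0.9412 = 2.447.
Fraction of consumed A going to B: r_B/(r_B+r_C) = 0.03626.
C_B = 0.03626·C_{A0}·X = 0.03626×5.06×0.814 = 0.149 mol/L; Y_B = C_B/C_{A0} = 0.0295.

0.0295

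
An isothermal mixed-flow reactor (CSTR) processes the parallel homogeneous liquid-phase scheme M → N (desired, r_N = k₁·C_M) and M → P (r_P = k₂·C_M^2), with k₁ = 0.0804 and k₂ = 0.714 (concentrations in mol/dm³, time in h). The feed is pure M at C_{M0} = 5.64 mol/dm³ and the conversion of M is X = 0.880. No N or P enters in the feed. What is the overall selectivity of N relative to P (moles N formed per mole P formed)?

Exit C_M = C_{M0}(1−X) = 5.64×0.120 = 0.6768 mol/dm³.
In a CSTR the entire volume is at exit conditions, so r_N = 0.0804×0.6768 = 0.05441 and r_P = 0.714×0.6768^2 = 0.3271.
Overall selectivity = C_N/C_P = r_Nτ/(r_Pτ) = r_N/r_P = 0.166.

0.166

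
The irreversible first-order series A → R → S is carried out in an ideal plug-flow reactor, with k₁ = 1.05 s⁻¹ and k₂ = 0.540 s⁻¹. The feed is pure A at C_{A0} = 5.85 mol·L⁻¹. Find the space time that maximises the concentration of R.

Setting dC_R/dτ = 0 gives τ_opt = ln(k₂/k₁)/(k₂−k₁).
= ln(0.540/1.05)/(0.540−1.05) = ln(0.5143)/-0.5100 = -0.6650/-0.5100 = 1.30 s.

1.30 s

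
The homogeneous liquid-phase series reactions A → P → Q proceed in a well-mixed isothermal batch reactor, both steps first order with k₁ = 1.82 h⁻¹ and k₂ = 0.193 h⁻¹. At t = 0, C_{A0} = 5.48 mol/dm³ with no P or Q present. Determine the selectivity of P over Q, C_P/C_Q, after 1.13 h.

Solving the coupled first-order balances gives C_P(t) = [k₁/(k₂−k₁)]·C_{A0}·(e^(−k₁t) − e^(−k₂t)).
e^(−k₁t) = e^(−1.82×1.13) = e^(−2.057) = 0.1279; e^(−k₂t) = e^(−0.2181) = 0.8041.
C_P = 1.82×5.48/(0.193−1.82) × (0.1279−0.8041) = (-6.130)×(-0.6762) = 4.145 mol/dm³.
C_A = C_{A0}e^(−k₁t) = 0.7008 mol/dm³, so C_Q = C_{A0}−C_A−C_P = 0.6342 mol/dm³; C_P/C_Q = 6.54.

6.54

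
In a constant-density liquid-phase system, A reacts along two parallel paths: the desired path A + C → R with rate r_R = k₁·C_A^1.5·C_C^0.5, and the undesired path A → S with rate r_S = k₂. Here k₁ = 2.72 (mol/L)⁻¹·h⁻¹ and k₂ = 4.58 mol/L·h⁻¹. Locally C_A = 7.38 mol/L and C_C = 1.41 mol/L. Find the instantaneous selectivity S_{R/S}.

S_{R/S} = r_R/r_S = (k₁·C_A^1.5·C_C^0.5)/(k₂) = (k₁/k₂)·C_A^1.5·C_C^0.5.
= (2.72×7.380^1.5×1.410^0.5) / (4.58) = 64.75/4.580 = 14.1.

14.1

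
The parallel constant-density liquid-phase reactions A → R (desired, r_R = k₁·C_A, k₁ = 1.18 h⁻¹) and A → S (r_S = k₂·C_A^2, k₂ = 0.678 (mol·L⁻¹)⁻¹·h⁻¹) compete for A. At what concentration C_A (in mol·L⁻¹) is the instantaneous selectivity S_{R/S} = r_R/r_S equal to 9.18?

S_{R/S} = (k₁/k₂)·C_A⁻¹ ⇒ C_A = (S·k₂/k₁)^(-1).
= (9.18×0.678/1.18)^(-1) = (5.275)^(-1) = 0.190 mol·L⁻¹.

0.190 mol·L⁻¹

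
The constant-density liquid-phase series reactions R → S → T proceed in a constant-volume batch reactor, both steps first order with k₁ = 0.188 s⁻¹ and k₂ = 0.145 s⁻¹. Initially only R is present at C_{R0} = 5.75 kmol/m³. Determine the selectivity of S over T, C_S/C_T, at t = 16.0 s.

The intermediate concentration in a first-order A→B→C sequence is C_S = k₁C_{R0}(e^(−k₁t) − e^(−k₂t))/(k₂−k₁).
e^(−k₁t) = e^(−0.188×16.0) = e^(−3.008) = 0.04939; e^(−k₂t) = e^(−2.320) = 0.09827.
C_S = 0.188×5.75/(0.145−0.188) × (0.04939−0.09827) = (-25.14)×(-0.04888) = 1.229 kmol/m³.
C_R = C_{R0}e^(−k₁t) = 0.2840 kmol/m³, so C_T = C_{R0}−C_R−C_S = 4.237 kmol/m³; C_S/C_T = 0.290.

0.290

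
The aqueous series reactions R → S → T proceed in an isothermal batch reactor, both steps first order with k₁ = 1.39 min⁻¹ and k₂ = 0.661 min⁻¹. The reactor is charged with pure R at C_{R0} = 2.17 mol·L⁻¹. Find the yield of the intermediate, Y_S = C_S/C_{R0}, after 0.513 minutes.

The intermediate concentration in a first-order A→B→C sequence is C_S = k₁C_{R0}(e^(−k₁t) − e^(−k₂t))/(k₂−k₁).
e^(−k₁t) = e^(−1.39×0.513) = e^(−0.7131) = 0.4901; e^(−k₂t) = e^(−0.3391) = 0.7124.
C_S = 1.39×2.17/(0.661−1.39) × (0.4901−0.7124) = (-4.138)×(-0.2223) = 0.9197 mol·L⁻¹.
Y_S = C_S/C_{R0} = 0.9197/2.17 = 0.424.

0.424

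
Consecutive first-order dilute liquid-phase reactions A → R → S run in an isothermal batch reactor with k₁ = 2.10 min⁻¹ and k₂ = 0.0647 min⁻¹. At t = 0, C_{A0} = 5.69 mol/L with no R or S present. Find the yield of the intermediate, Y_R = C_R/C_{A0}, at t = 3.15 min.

0.840

Solving the coupled first-order balances gives C_R(t) = [k₁/(k₂−k₁)]·C_{A0}·(e^(−k₁t) − e^(−k₂t)).
e^(−k₁t) = e^(−2.10×3.15) = e^(−6.615) = 0.001340; e^(−k₂t) = e^(−0.2038) = 0.8156.
C_R = 2.10×5.69/(0.0647−2.10) × (0.001340−0.8156) = (-5.871)×(-0.8143) = 4.781 mol/L.
Y_R = C_R/C_{A0} = 4.781/5.69 = 0.840.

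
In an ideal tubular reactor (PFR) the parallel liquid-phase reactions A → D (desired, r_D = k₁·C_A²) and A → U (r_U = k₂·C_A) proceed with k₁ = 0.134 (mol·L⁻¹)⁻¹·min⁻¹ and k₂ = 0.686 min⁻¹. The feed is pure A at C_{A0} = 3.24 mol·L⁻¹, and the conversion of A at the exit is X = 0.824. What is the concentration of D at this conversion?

0.700 mol·L⁻¹

C_A = C_{A0}(1−X) = 0.5702 mol·L⁻¹.
Along a PFR/batch, dC_U/dC_A = −r_U/(r_D+r_U) = −k₂/(k₂+k₁·C_A).
Integrating from C_{A0} to C_A: C_U = (0.686/0.134)·ln[(0.686+0.134·3.24)/(0.686+0.134·0.570)] = 5.119·ln(1.120/0.7624) = 1.970 mol·L⁻¹.
Then C_D = (C_{A0}−C_A) − C_U = 2.670 − 1.970 = 0.7001 mol·L⁻¹.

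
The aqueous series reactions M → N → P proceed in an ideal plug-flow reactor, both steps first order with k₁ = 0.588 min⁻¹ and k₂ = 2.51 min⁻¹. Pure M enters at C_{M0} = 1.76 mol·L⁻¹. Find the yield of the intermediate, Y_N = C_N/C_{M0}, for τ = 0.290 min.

0.110

The intermediate concentration in a first-order A→B→C sequence is C_N = k₁C_{M0}(e^(−k₁τ) − e^(−k₂τ))/(k₂−k₁).
e^(−k₁τ) = e^(−0.588×0.290) = e^(−0.1705) = 0.8432; e^(−k₂τ) = e^(−0.7279) = 0.4829.
C_N = 0.588×1.76/(2.51−0.588) × (0.8432−0.4829) = 0.5384×0.3603 = 0.1940 mol·L⁻¹.
Y_N = C_N/C_{M0} = 0.1940/1.76 = 0.110.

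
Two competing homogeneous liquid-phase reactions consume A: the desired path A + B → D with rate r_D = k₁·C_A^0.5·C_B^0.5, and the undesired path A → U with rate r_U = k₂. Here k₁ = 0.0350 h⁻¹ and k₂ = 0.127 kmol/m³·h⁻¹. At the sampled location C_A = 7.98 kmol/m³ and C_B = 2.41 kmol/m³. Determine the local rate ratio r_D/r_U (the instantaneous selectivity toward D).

S_{D/U} = r_D/r_U = (k₁·C_A^0.5·C_B^0.5)/(k₂) = (k₁/k₂)·C_A^0.5·C_B^0.5.
= (0.0350×7.980^0.5×2.410^0.5) / (0.127) = 0.1535/0.1270 = 1.21.

1.21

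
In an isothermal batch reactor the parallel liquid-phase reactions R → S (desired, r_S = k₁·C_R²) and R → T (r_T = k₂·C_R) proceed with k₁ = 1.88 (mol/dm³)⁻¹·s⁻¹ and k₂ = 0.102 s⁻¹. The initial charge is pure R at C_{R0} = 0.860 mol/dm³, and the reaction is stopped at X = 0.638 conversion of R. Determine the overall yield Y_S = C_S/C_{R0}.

C_R = C_{R0}(1−X) = 0.3113 mol/dm³.
Along a PFR/batch, dC_T/dC_R = −r_T/(r_S+r_T) = −k₂/(k₂+k₁·C_R).
Integrating from C_{R0} to C_R: C_T = (0.102/1.88)·ln[(0.102+1.88·0.860)/(0.102+1.88·0.311)] = 0.05426·ln(1.719/0.6873) = 0.04973 mol/dm³.
Then C_S = (C_{R0}−C_R) − C_T = 0.5487 − 0.04973 = 0.4989 mol/dm³.
Y_S = C_S/C_{R0} = 0.4989/0.860 = 0.580.

0.580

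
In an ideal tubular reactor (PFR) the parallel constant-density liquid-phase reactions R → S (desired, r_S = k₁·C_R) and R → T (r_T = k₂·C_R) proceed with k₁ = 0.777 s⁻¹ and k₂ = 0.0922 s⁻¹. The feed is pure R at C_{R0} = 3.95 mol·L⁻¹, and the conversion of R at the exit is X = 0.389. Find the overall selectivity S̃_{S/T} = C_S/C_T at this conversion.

8.43

C_R = C_{R0}(1−X) = 2.413 mol·L⁻¹.
Both paths are first order in R, so the instantaneous fraction to S is constant: dC_S/d(−C_R) = k₁/(k₁+k₂) = 0.8939.
C_S = 0.8939·(C_{R0}−C_R) = 0.8939×1.537 = 1.37 mol·L⁻¹.
C_T = (C_{R0}−C_R)−C_S = 0.1630 mol·L⁻¹; S̃_{S/T} = 1.374/0.1630 = 8.43.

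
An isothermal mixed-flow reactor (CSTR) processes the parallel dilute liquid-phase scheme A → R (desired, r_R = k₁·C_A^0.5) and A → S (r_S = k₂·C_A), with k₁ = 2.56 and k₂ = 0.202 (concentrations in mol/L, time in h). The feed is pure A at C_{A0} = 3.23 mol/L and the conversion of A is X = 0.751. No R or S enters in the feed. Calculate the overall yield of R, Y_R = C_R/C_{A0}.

Exit C_A = C_{A0}(1−X) = 3.23×0.249 = 0.8043 mol/L.
A CSTR operates uniformly at the exit composition, giving r_R = 2.296 and r_S = 0.1625 (each k·C_A^n at C_A = 0.8043).
Fraction of consumed A going to R: r_R/(r_R+r_S) = 0.9339.
C_R = 0.9339·C_{A0}·X = 0.9339×3.23×0.751 = 2.27 mol/L; Y_R = C_R/C_{A0} = 0.701.

0.701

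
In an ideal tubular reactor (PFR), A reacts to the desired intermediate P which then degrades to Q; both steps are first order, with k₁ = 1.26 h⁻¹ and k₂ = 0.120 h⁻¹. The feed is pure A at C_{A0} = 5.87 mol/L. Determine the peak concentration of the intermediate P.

For a first-order series the maximum intermediate yield is C_{P,max}/C_{A0} = (k₁/k₂)^[k₂/(k₂−k₁)].
= (1.26/0.120)^(0.120/(0.120−1.26)) = (10.50)^(-0.1053) = 0.7807.
C_{P,max} = 0.7807×5.87 = 4.58 mol/L.

4.58 mol/L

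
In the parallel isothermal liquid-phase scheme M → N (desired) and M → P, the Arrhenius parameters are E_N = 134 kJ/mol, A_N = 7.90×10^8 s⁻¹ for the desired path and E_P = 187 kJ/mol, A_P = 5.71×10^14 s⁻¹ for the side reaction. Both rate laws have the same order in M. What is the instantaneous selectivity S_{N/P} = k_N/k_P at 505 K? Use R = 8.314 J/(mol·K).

Since both paths have the same order in M, the concentration cancels and S_{N/P} = k_N/k_P = (A_N/A_P)·exp[(E_P−E_N)/(RT)].
(E_P−E_N)/(RT) = (187−134)×10³/(8.314×505) = 53000/4199 = 12.62.
k_N/k_P = (7.90×10^8/5.71×10^14)·exp(12.62) = 1.384×10^-6 × 3.036×10^5 = 0.420.
Since E_N < E_P, lowering the temperature improves selectivity toward N.

0.420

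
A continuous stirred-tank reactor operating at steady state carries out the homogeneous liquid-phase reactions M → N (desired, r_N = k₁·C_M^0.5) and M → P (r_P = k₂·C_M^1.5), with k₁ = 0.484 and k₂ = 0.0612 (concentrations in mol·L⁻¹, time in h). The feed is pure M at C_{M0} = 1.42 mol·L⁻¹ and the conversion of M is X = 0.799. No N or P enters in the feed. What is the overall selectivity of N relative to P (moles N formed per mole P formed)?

27.7

Exit C_M = C_{M0}(1−X) = 1.42×0.201 = 0.2854 mol·L⁻¹.
In a CSTR the entire volume is at exit conditions, so r_N = 0.484×0.2854^0.5 = 0.2586 and r_P = 0.0612×0.2854^1.5 = 0.009332.
Overall selectivity = C_N/C_P = r_Nτ/(r_Pτ) = r_N/r_P = 27.7.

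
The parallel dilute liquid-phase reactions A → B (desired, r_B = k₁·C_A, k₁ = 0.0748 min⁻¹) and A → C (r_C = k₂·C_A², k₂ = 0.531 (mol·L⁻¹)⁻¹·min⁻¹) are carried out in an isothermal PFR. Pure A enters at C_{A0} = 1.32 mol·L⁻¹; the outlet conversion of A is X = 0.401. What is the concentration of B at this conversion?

0.0634 mol·L⁻¹

C_A = C_{A0}(1−X) = 0.7907 mol·L⁻¹.
Along a PFR/batch, dC_B/dC_A = −r_B/(r_B+r_C) = −k₁/(k₁+k₂·C_A).
Integrating from C_{A0} to C_A: C_B = (0.0748/0.531)·ln[(0.0748+0.531·1.32)/(0.0748+0.531·0.791)] = 0.1409·ln(0.7757/0.4947) = 0.06338 mol·L⁻¹.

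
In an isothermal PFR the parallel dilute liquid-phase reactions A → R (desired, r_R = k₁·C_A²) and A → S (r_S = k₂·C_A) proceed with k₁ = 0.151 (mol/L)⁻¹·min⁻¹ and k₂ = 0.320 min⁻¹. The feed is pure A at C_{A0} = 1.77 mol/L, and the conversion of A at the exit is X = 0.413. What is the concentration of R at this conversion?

C_A = C_{A0}(1−X) = 1.039 mol/L.
Along a PFR/batch, dC_S/dC_A = −r_S/(r_R+r_S) = −k₂/(k₂+k₁·C_A).
Integrating from C_{A0} to C_A: C_S = (0.320/0.151)·ln[(0.320+0.151·1.77)/(0.320+0.151·1.04)] = 2.119·ln(0.5873/0.4769) = 0.4412 mol/L.
Then C_R = (C_{A0}−C_A) − C_S = 0.7310 − 0.4412 = 0.2898 mol/L.

0.290 mol/L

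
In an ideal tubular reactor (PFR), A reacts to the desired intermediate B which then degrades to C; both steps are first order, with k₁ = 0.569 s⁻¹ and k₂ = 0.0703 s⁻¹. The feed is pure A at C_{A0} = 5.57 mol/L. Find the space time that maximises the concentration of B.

The intermediate peaks when r₁ = r₂, i.e. k₁e^(−k₁τ) = k₂e^(−k₂τ), giving τ_opt = ln(k₂/k₁)/(k₂−k₁).
= ln(0.0703/0.569)/(0.0703−0.569) = ln(0.1236)/-0.4987 = -2.091/-0.4987 = 4.19 s.

4.19 s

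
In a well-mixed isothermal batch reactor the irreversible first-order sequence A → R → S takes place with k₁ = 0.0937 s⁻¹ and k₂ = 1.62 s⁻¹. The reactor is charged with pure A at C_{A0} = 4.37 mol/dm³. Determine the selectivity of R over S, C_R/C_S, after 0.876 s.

1.12

For first-order series with pure A initially, C_R(t) = k₁C_{A0}/(k₂−k₁)·(e^(−k₁t) − e^(−k₂t)).
e^(−k₁t) = e^(−0.0937×0.876) = e^(−0.08208) = 0.9212; e^(−k₂t) = e^(−1.419) = 0.2419.
C_R = 0.0937×4.37/(1.62−0.0937) × (0.9212−0.2419) = 0.2683×0.6793 = 0.1822 mol/dm³.
C_A = C_{A0}e^(−k₁t) = 4.026 mol/dm³, so C_S = C_{A0}−C_A−C_R = 0.1621 mol/dm³; C_R/C_S = 1.12.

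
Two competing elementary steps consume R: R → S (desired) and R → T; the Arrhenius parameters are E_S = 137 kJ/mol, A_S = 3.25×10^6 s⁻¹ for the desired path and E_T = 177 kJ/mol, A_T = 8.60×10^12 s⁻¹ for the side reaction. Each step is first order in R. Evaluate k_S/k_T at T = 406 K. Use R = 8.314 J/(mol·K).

With equal orders, S_{S/T} = k_S/k_T = (A_S/A_T)·exp[(E_T−E_S)/(RT)].
(E_T−E_S)/(RT) = (177−137)×10³/(8.314×406) = 40000/3375 = 11.85.
k_S/k_T = (3.25×10^6/8.60×10^12)·exp(11.85) = 3.779×10^-7 × 1.401×10^5 = 0.0529.
Since E_S < E_T, lowering the temperature improves selectivity toward S.

0.0529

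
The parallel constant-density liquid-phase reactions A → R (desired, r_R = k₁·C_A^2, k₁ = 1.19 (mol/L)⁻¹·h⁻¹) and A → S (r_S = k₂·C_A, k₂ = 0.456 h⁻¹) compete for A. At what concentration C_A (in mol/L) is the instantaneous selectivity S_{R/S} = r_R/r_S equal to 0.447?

0.171 mol/L

S_{R/S} = (k₁/k₂)·C_A ⇒ C_A = S·k₂/k₁.
= 0.447×0.456/1.19 = 0.171 mol/L.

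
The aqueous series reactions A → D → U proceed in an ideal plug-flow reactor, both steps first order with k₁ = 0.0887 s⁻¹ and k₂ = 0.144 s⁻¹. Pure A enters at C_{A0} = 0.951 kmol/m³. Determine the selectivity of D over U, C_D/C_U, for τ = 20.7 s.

0.262

For first-order series with pure A initially, C_D(τ) = k₁C_{A0}/(k₂−k₁)·(e^(−k₁τ) − e^(−k₂τ)).
e^(−k₁τ) = e^(−0.0887×20.7) = e^(−1.836) = 0.1594; e^(−k₂τ) = e^(−2.981) = 0.05075.
C_D = 0.0887×0.951/(0.144−0.0887) × (0.1594−0.05075) = 1.525×0.1087 = 0.1658 kmol/m³.
C_A = C_{A0}e^(−k₁τ) = 0.1516 kmol/m³, so C_U = C_{A0}−C_A−C_D = 0.6336 kmol/m³; C_D/C_U = 0.262.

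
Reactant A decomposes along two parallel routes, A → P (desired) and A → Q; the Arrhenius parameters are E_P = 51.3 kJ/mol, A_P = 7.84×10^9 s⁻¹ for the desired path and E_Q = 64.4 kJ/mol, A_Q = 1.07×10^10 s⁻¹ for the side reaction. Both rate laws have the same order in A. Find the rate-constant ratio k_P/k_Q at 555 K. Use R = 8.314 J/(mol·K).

12.5

Since both paths have the same order in A, the concentration cancels and S_{P/Q} = k_P/k_Q = (A_P/A_Q)·exp[(E_Q−E_P)/(RT)].
(E_Q−E_P)/(RT) = (64.4−51.3)×10³/(8.314×555) = 13100/4614 = 2.839.
k_P/k_Q = (7.84×10^9/1.07×10^10)·exp(2.839) = 0.7327 × 17.10 = 12.5.
Since E_P < E_Q, lowering the temperature improves selectivity toward P.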